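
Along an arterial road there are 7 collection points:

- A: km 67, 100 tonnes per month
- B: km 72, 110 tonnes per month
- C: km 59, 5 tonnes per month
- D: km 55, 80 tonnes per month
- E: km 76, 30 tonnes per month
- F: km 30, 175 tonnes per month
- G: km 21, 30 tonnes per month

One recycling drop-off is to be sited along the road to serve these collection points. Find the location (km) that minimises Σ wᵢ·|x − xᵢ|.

x = 55

For a sum of weighted absolute distances on a line, the optimum is the weighted median (not the mean). Total weight W = 530; half-weight = 265.
Sort by position and accumulate weight:
  km 21 (G, w=30) → cum 30
  km 30 (F, w=175) → cum 205
  km 55 (D, w=80) → cum 285  ≥ 265 → median here
  km 59 (C, w=5) → cum 290
  km 67 (A, w=100) → cum 390
  km 72 (B, w=110) → cum 500
  km 76 (E, w=30) → cum 530
Optimal location: km 55.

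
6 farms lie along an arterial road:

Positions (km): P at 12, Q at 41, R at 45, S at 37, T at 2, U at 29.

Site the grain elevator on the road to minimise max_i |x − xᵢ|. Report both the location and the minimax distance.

location 23.5, max distance 21.5

The 1-center on a line is the midpoint of the two extreme points: leftmost at 2, rightmost at 45.
Optimal location = (2 + 45)/2 = 23.5; maximum distance = (45 − 2)/2 = 21.5.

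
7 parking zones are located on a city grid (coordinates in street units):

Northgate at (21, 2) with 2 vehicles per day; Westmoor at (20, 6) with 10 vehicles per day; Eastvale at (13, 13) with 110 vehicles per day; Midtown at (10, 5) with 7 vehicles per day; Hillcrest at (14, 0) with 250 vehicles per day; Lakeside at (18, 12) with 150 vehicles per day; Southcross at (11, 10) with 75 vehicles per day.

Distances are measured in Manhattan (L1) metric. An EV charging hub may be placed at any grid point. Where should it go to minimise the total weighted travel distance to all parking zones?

(14, 10)

Manhattan distance separates: Σwᵢ(|x−xᵢ|+|y−yᵢ|) = Σwᵢ|x−xᵢ| + Σwᵢ|y−yᵢ|, so x and y are optimised independently as 1-D weighted medians.
Total weight W = 604; half = 302.
x-coordinate, sorted with cumulative weight:
  x=10 (Midtown, w=7) cum 7
  x=11 (Southcross, w=75) cum 82
  x=13 (Eastvale, w=110) cum 192
  x=14 (Hillcrest, w=250) cum 442  ← median
  x=18 (Lakeside, w=150) cum 592
  x=20 (Westmoor, w=10) cum 602
  x=21 (Northgate, w=2) cum 604
⇒ x* = 14
y-coordinate, sorted with cumulative weight:
  y=0 (Hillcrest, w=250) cum 250
  y=2 (Northgate, w=2) cum 252
  y=5 (Midtown, w=7) cum 259
  y=6 (Westmoor, w=10) cum 269
  y=10 (Southcross, w=75) cum 344  ← median
  y=12 (Lakeside, w=150) cum 494
  y=13 (Eastvale, w=110) cum 604
⇒ y* = 10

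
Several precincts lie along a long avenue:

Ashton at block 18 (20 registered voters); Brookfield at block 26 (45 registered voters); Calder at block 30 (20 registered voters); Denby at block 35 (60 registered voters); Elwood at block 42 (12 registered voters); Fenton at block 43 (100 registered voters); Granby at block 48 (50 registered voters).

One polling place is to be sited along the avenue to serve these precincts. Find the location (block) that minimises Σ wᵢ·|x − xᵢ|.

For a sum of weighted absolute distances on a line, the optimum is the weighted median (not the mean). Total weight W = 307; half-weight = 153.5.
Sort by position and accumulate weight:
  block 18 (Ashton, w=20) → cum 20
  block 26 (Brookfield, w=45) → cum 65
  block 30 (Calder, w=20) → cum 85
  block 35 (Denby, w=60) → cum 145
  block 42 (Elwood, w=12) → cum 157  ≥ 153.5 → median here
  block 43 (Fenton, w=100) → cum 257
  block 48 (Granby, w=50) → cum 307
Optimal location: block 42.

x = 42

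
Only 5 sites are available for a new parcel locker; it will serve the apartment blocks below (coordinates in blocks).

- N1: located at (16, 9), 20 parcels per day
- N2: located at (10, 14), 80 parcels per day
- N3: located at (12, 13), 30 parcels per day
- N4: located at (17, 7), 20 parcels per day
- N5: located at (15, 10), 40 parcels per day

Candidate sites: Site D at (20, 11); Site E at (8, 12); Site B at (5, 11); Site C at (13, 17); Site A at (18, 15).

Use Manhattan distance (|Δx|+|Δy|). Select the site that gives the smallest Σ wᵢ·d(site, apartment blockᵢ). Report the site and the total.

Total weighted distance at each candidate:
  Site D (20, 11): total = 1840
  Site E (8, 12): total = 1330
  Site B (5, 11): total = 1930
  Site C (13, 17): total = 1490
  Site A (18, 15): total = 1620
Minimum is at Site E with total 1330 blocks.

Site E, total 1330 blocks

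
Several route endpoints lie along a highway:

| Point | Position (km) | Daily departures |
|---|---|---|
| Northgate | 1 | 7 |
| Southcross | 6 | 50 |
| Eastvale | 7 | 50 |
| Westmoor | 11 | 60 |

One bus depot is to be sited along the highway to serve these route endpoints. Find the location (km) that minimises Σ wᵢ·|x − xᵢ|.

For a sum of weighted absolute distances on a line, the optimum is the weighted median (not the mean). Total weight W = 167; half-weight = 83.5.
Sort by position and accumulate weight:
  km 1 (Northgate, w=7) → cum 7
  km 6 (Southcross, w=50) → cum 57
  km 7 (Eastvale, w=50) → cum 107  ≥ 83.5 → median here
  km 11 (Westmoor, w=60) → cum 167
Optimal location: km 7.

x = 7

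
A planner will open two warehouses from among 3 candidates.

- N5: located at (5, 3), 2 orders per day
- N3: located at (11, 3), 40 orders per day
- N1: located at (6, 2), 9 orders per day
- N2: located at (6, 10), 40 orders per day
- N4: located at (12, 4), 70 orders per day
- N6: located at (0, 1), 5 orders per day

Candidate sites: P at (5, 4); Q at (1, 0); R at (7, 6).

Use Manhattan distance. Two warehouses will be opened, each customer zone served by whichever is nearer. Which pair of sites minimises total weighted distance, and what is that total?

{Q, R}, total 1035

Evaluate every pair (each demand assigned to the nearer of the two):
  {Q, R}: total = 1035
  {P, R}: total = 1039
  {P, Q}: total = 1089
Best pair: {Q, R} with total 1035.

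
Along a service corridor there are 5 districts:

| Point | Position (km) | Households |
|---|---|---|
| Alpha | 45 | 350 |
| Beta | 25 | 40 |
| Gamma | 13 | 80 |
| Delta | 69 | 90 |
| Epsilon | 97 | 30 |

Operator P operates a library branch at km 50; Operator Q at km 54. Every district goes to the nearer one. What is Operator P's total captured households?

470

The indifferent point is the midpoint (50+54)/2 = 52; districts left of it (closer to Operator P at 50) go to Operator P, those right go to Operator Q.
  Gamma at 13 (w=80) → Operator P
  Beta at 25 (w=40) → Operator P
  Alpha at 45 (w=350) → Operator P
  Delta at 69 (w=90) → Operator Q
  Epsilon at 97 (w=30) → Operator Q
Operator P captures 470; Operator Q captures 120.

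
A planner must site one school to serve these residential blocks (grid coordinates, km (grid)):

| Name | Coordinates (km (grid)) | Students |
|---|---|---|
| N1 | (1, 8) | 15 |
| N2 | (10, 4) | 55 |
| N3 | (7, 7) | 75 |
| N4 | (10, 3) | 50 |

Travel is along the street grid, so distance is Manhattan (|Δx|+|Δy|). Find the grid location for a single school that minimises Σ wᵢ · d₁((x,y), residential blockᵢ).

(10, 4)

Manhattan distance separates: Σwᵢ(|x−xᵢ|+|y−yᵢ|) = Σwᵢ|x−xᵢ| + Σwᵢ|y−yᵢ|, so x and y are optimised independently as 1-D weighted medians.
Total weight W = 195; half = 97.5.
x-coordinate, sorted with cumulative weight:
  x=1 (N1, w=15) cum 15
  x=7 (N3, w=75) cum 90
  x=10 (N2, w=55) cum 145  ← median
  x=10 (N4, w=50) cum 195
⇒ x* = 10
y-coordinate, sorted with cumulative weight:
  y=3 (N4, w=50) cum 50
  y=4 (N2, w=55) cum 105  ← median
  y=7 (N3, w=75) cum 180
  y=8 (N1, w=15) cum 195
⇒ y* = 4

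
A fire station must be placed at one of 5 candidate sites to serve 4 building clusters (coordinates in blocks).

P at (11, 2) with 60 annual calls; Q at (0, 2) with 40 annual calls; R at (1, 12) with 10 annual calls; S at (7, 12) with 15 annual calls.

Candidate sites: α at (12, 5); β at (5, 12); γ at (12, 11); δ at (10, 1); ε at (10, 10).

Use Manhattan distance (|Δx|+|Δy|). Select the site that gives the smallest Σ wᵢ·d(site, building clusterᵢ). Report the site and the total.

Total weighted distance at each candidate:
  α (12, 5): total = 1200
  β (5, 12): total = 1630
  γ (12, 11): total = 1650
  δ (10, 1): total = 970
  ε (10, 10): total = 1445
Minimum is at δ with total 970 blocks.

δ, total 970 blocks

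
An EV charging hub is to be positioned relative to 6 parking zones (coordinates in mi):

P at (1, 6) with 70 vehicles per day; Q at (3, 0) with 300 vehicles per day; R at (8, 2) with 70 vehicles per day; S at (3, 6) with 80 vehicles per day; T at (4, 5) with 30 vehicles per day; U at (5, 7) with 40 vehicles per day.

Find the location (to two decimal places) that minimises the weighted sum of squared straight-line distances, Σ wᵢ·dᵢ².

The minimiser of Σwᵢ‖p−pᵢ‖² is the weighted centroid p* = (Σwᵢpᵢ)/(Σwᵢ).
Σwᵢ = 590.
Σwᵢxᵢ = 70·1 + 300·3 + 70·8 + 80·3 + 30·4 + 40·5 = 2090.
Σwᵢyᵢ = 70·6 + 300·0 + 70·2 + 80·6 + 30·5 + 40·7 = 1470.
x* = 2090/590 = 3.54, y* = 1470/590 = 2.49.

(3.54, 2.49)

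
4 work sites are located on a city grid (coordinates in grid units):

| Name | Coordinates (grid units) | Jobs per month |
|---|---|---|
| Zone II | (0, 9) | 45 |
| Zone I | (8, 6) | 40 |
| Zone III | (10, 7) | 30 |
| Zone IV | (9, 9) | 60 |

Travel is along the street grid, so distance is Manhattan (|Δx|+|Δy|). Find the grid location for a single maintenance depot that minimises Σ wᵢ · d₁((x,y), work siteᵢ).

Manhattan distance separates: Σwᵢ(|x−xᵢ|+|y−yᵢ|) = Σwᵢ|x−xᵢ| + Σwᵢ|y−yᵢ|, so x and y are optimised independently as 1-D weighted medians.
Total weight W = 175; half = 87.5.
x-coordinate, sorted with cumulative weight:
  x=0 (Zone II, w=45) cum 45
  x=8 (Zone I, w=40) cum 85
  x=9 (Zone IV, w=60) cum 145  ← median
  x=10 (Zone III, w=30) cum 175
⇒ x* = 9
y-coordinate, sorted with cumulative weight:
  y=6 (Zone I, w=40) cum 40
  y=7 (Zone III, w=30) cum 70
  y=9 (Zone II, w=45) cum 115  ← median
  y=9 (Zone IV, w=60) cum 175
⇒ y* = 9

(9, 9)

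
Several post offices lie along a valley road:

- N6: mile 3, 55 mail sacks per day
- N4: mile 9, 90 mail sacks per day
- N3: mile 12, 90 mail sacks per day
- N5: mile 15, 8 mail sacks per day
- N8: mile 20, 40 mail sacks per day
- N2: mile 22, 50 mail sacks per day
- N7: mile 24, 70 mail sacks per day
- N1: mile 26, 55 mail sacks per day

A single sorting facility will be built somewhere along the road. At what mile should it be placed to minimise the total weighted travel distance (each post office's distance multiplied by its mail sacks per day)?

x = 12

For a sum of weighted absolute distances on a line, the optimum is the weighted median (not the mean). Total weight W = 458; half-weight = 229.
Sort by position and accumulate weight:
  mile 3 (N6, w=55) → cum 55
  mile 9 (N4, w=90) → cum 145
  mile 12 (N3, w=90) → cum 235  ≥ 229 → median here
  mile 15 (N5, w=8) → cum 243
  mile 20 (N8, w=40) → cum 283
  mile 22 (N2, w=50) → cum 333
  mile 24 (N7, w=70) → cum 403
  mile 26 (N1, w=55) → cum 458
Optimal location: mile 12.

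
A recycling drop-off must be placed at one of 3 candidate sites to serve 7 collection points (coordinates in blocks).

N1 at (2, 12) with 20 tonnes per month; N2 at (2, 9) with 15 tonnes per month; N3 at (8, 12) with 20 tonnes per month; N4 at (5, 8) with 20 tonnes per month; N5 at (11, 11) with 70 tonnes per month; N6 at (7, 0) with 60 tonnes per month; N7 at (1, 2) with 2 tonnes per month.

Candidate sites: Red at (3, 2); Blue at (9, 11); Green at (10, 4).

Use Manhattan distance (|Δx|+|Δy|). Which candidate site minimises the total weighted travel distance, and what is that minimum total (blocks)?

Total weighted distance at each candidate:
  Red (3, 2): total = 2354
  Blue (9, 11): total = 1429
  Green (10, 4): total = 1897
Minimum is at Blue with total 1429 blocks.

Blue, total 1429 blocks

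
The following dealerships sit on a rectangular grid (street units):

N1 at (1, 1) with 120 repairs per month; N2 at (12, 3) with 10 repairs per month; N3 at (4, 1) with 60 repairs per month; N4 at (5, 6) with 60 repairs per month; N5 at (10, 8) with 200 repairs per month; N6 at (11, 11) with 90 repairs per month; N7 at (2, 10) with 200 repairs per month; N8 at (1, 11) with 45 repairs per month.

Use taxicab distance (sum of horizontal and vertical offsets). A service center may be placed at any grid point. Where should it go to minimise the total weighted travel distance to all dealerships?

(4, 8)

Manhattan distance separates: Σwᵢ(|x−xᵢ|+|y−yᵢ|) = Σwᵢ|x−xᵢ| + Σwᵢ|y−yᵢ|, so x and y are optimised independently as 1-D weighted medians.
Total weight W = 785; half = 392.5.
x-coordinate, sorted with cumulative weight:
  x=1 (N1, w=120) cum 120
  x=1 (N8, w=45) cum 165
  x=2 (N7, w=200) cum 365
  x=4 (N3, w=60) cum 425  ← median
  x=5 (N4, w=60) cum 485
  x=10 (N5, w=200) cum 685
  x=11 (N6, w=90) cum 775
  x=12 (N2, w=10) cum 785
⇒ x* = 4
y-coordinate, sorted with cumulative weight:
  y=1 (N1, w=120) cum 120
  y=1 (N3, w=60) cum 180
  y=3 (N2, w=10) cum 190
  y=6 (N4, w=60) cum 250
  y=8 (N5, w=200) cum 450  ← median
  y=10 (N7, w=200) cum 650
  y=11 (N6, w=90) cum 740
  y=11 (N8, w=45) cum 785
⇒ y* = 8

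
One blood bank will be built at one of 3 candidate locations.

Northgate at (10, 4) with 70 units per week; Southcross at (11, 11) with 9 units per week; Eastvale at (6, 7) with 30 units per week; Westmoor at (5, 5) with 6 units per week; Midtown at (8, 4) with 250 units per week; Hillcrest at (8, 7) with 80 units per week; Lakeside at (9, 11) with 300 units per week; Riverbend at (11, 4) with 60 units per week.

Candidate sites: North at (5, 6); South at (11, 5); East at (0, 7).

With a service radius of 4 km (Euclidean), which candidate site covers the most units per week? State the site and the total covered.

South, covering 460

Coverage radius r = 4 km; a point is covered iff (Δx)²+(Δy)² ≤ 4² = 16.
  North (5, 6): covers {Eastvale, Westmoor, Midtown, Hillcrest} → 366
  South (11, 5): covers {Northgate, Midtown, Hillcrest, Riverbend} → 460
  East (0, 7): covers {none} → 0
Maximum coverage at South: 460 units per week.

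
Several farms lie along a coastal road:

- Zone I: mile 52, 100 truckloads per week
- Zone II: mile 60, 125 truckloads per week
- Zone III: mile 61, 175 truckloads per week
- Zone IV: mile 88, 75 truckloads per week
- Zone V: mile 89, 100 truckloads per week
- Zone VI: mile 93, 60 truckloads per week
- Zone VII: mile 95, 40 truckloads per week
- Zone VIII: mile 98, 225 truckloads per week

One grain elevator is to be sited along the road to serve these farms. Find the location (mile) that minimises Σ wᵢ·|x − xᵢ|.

For a sum of weighted absolute distances on a line, the optimum is the weighted median (not the mean). Total weight W = 900; half-weight = 450.
Sort by position and accumulate weight:
  mile 52 (Zone I, w=100) → cum 100
  mile 60 (Zone II, w=125) → cum 225
  mile 61 (Zone III, w=175) → cum 400
  mile 88 (Zone IV, w=75) → cum 475  ≥ 450 → median here
  mile 89 (Zone V, w=100) → cum 575
  mile 93 (Zone VI, w=60) → cum 635
  mile 95 (Zone VII, w=40) → cum 675
  mile 98 (Zone VIII, w=225) → cum 900
Optimal location: mile 88.

x = 88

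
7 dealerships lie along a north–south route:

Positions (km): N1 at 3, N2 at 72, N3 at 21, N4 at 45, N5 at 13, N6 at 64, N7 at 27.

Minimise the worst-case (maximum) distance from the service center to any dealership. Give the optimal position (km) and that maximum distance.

location 37.5, max distance 34.5

The 1-center on a line is the midpoint of the two extreme points: leftmost at 3, rightmost at 72.
Optimal location = (3 + 72)/2 = 37.5; maximum distance = (72 − 3)/2 = 34.5.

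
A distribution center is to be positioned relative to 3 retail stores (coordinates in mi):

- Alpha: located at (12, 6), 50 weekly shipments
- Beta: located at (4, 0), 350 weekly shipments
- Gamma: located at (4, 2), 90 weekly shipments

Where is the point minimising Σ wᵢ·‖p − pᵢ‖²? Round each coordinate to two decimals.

The minimiser of Σwᵢ‖p−pᵢ‖² is the weighted centroid p* = (Σwᵢpᵢ)/(Σwᵢ).
Σwᵢ = 490.
Σwᵢxᵢ = 50·12 + 350·4 + 90·4 = 2360.
Σwᵢyᵢ = 50·6 + 350·0 + 90·2 = 480.
x* = 2360/490 = 4.82, y* = 480/490 = 0.98.

(4.82, 0.98)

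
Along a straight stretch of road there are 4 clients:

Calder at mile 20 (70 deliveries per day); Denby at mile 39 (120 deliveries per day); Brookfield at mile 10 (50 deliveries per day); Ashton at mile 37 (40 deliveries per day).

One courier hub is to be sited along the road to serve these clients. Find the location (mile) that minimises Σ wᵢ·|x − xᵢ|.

x = 37

For a sum of weighted absolute distances on a line, the optimum is the weighted median (not the mean). Total weight W = 280; half-weight = 140.
Sort by position and accumulate weight:
  mile 10 (Brookfield, w=50) → cum 50
  mile 20 (Calder, w=70) → cum 120
  mile 37 (Ashton, w=40) → cum 160  ≥ 140 → median here
  mile 39 (Denby, w=120) → cum 280
Optimal location: mile 37.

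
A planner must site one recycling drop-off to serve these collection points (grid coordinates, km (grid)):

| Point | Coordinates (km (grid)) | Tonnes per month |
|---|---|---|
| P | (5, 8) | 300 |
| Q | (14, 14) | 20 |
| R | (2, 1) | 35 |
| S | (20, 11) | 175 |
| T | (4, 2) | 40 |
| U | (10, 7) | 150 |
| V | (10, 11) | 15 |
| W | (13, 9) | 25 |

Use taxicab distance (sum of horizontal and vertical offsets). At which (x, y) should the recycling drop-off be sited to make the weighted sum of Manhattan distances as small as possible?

Manhattan distance separates: Σwᵢ(|x−xᵢ|+|y−yᵢ|) = Σwᵢ|x−xᵢ| + Σwᵢ|y−yᵢ|, so x and y are optimised independently as 1-D weighted medians.
Total weight W = 760; half = 380.
x-coordinate, sorted with cumulative weight:
  x=2 (R, w=35) cum 35
  x=4 (T, w=40) cum 75
  x=5 (P, w=300) cum 375
  x=10 (U, w=150) cum 525  ← median
  x=10 (V, w=15) cum 540
  x=13 (W, w=25) cum 565
  x=14 (Q, w=20) cum 585
  x=20 (S, w=175) cum 760
⇒ x* = 10
y-coordinate, sorted with cumulative weight:
  y=1 (R, w=35) cum 35
  y=2 (T, w=40) cum 75
  y=7 (U, w=150) cum 225
  y=8 (P, w=300) cum 525  ← median
  y=9 (W, w=25) cum 550
  y=11 (S, w=175) cum 725
  y=11 (V, w=15) cum 740
  y=14 (Q, w=20) cum 760
⇒ y* = 8

(10, 8)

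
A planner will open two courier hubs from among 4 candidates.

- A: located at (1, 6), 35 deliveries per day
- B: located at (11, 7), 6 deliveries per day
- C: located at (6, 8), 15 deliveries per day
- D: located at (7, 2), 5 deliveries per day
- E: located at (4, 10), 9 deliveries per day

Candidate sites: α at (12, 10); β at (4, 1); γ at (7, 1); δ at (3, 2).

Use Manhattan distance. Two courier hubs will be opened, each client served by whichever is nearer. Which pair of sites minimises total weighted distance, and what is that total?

{α, δ}, total 446

Evaluate every pair (each demand assigned to the nearer of the two):
  {α, δ}: total = 446
  {γ, δ}: total = 476
  {α, β}: total = 516
  {β, δ}: total = 524
  {β, γ}: total = 546
  {α, γ}: total = 606
Best pair: {α, δ} with total 446.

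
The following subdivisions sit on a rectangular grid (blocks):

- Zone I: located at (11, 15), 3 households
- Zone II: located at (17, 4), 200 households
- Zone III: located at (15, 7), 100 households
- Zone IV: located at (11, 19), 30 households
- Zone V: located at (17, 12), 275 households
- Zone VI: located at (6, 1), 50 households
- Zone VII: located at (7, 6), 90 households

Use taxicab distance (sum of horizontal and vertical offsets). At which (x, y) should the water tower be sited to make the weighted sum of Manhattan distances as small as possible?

(17, 7)

Manhattan distance separates: Σwᵢ(|x−xᵢ|+|y−yᵢ|) = Σwᵢ|x−xᵢ| + Σwᵢ|y−yᵢ|, so x and y are optimised independently as 1-D weighted medians.
Total weight W = 748; half = 374.
x-coordinate, sorted with cumulative weight:
  x=6 (Zone VI, w=50) cum 50
  x=7 (Zone VII, w=90) cum 140
  x=11 (Zone I, w=3) cum 143
  x=11 (Zone IV, w=30) cum 173
  x=15 (Zone III, w=100) cum 273
  x=17 (Zone II, w=200) cum 473  ← median
  x=17 (Zone V, w=275) cum 748
⇒ x* = 17
y-coordinate, sorted with cumulative weight:
  y=1 (Zone VI, w=50) cum 50
  y=4 (Zone II, w=200) cum 250
  y=6 (Zone VII, w=90) cum 340
  y=7 (Zone III, w=100) cum 440  ← median
  y=12 (Zone V, w=275) cum 715
  y=15 (Zone I, w=3) cum 718
  y=19 (Zone IV, w=30) cum 748
⇒ y* = 7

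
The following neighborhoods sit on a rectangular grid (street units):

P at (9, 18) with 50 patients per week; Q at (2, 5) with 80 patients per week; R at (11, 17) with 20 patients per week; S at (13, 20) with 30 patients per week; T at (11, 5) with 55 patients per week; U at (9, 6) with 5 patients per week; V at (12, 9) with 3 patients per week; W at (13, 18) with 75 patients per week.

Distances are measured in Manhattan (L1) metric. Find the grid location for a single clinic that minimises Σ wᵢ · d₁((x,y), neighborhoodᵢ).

Manhattan distance separates: Σwᵢ(|x−xᵢ|+|y−yᵢ|) = Σwᵢ|x−xᵢ| + Σwᵢ|y−yᵢ|, so x and y are optimised independently as 1-D weighted medians.
Total weight W = 318; half = 159.
x-coordinate, sorted with cumulative weight:
  x=2 (Q, w=80) cum 80
  x=9 (P, w=50) cum 130
  x=9 (U, w=5) cum 135
  x=11 (R, w=20) cum 155
  x=11 (T, w=55) cum 210  ← median
  x=12 (V, w=3) cum 213
  x=13 (S, w=30) cum 243
  x=13 (W, w=75) cum 318
⇒ x* = 11
y-coordinate, sorted with cumulative weight:
  y=5 (Q, w=80) cum 80
  y=5 (T, w=55) cum 135
  y=6 (U, w=5) cum 140
  y=9 (V, w=3) cum 143
  y=17 (R, w=20) cum 163  ← median
  y=18 (P, w=50) cum 213
  y=18 (W, w=75) cum 288
  y=20 (S, w=30) cum 318
⇒ y* = 17

(11, 17)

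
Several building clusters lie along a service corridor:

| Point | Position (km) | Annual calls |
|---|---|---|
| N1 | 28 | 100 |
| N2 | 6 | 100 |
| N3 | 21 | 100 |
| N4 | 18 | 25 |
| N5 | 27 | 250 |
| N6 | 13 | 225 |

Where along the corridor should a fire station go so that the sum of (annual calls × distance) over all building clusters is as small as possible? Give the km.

x = 21

For a sum of weighted absolute distances on a line, the optimum is the weighted median (not the mean). Total weight W = 800; half-weight = 400.
Sort by position and accumulate weight:
  km 6 (N2, w=100) → cum 100
  km 13 (N6, w=225) → cum 325
  km 18 (N4, w=25) → cum 350
  km 21 (N3, w=100) → cum 450  ≥ 400 → median here
  km 27 (N5, w=250) → cum 700
  km 28 (N1, w=100) → cum 800
Optimal location: km 21.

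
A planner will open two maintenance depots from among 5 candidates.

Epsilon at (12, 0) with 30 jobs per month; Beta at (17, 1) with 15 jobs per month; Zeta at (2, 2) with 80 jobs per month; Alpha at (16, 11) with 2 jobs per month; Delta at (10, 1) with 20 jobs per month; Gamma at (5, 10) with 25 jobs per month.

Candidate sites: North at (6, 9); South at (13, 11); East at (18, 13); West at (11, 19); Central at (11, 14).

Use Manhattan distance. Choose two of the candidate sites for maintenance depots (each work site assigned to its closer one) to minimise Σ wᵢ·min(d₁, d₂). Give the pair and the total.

{North, South}, total 1746

Evaluate every pair (each demand assigned to the nearer of the two):
  {North, South}: total = 1746
  {North, East}: total = 1823
  {North, Central}: total = 1921
  {North, West}: total = 1929
  {South, East}: total = 2646
  {South, West}: total = 2661
  {South, Central}: total = 2661
  {East, Central}: total = 2863
  {West, Central}: total = 2961
  {East, West}: total = 3608
Best pair: {North, South} with total 1746.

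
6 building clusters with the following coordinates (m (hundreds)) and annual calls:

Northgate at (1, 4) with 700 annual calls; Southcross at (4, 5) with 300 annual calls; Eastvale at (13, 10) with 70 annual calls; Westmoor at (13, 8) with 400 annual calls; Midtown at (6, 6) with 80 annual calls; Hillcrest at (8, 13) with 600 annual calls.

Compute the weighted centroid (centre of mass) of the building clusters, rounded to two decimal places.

(6.18, 7.67)

The minimiser of Σwᵢ‖p−pᵢ‖² is the weighted centroid p* = (Σwᵢpᵢ)/(Σwᵢ).
Σwᵢ = 2150.
Σwᵢxᵢ = 700·1 + 300·4 + 70·13 + 400·13 + 80·6 + 600·8 = 13290.
Σwᵢyᵢ = 700·4 + 300·5 + 70·10 + 400·8 + 80·6 + 600·13 = 16480.
x* = 13290/2150 = 6.18, y* = 16480/2150 = 7.67.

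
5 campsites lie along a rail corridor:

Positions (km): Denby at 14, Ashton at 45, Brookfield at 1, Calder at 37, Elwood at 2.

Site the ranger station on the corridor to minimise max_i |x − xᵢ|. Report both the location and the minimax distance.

location 23, max distance 22

The 1-center on a line is the midpoint of the two extreme points: leftmost at 1, rightmost at 45.
Optimal location = (1 + 45)/2 = 23; maximum distance = (45 − 1)/2 = 22.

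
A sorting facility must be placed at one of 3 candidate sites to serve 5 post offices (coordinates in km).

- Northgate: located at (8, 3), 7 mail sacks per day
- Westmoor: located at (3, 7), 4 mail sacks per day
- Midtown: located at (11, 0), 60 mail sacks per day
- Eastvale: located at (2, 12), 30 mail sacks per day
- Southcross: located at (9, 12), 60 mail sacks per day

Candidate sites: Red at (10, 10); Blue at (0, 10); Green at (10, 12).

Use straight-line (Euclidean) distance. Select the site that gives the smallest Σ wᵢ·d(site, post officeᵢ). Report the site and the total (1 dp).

Total weighted distance at each candidate:
  Red (10, 10): total = 1066.0
  Blue (0, 10): total = 1621.4
  Green (10, 12): total = 1121.4
Minimum is at Red with total 1066.0 km.

Red, total 1066.0 km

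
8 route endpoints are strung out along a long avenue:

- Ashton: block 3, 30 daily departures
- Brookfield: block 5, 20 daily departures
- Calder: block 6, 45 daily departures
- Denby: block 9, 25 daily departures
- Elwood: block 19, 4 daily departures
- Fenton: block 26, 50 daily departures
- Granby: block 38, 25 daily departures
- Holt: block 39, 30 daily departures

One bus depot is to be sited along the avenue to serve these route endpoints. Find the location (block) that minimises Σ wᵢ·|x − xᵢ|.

For a sum of weighted absolute distances on a line, the optimum is the weighted median (not the mean). Total weight W = 229; half-weight = 114.5.
Sort by position and accumulate weight:
  block 3 (Ashton, w=30) → cum 30
  block 5 (Brookfield, w=20) → cum 50
  block 6 (Calder, w=45) → cum 95
  block 9 (Denby, w=25) → cum 120  ≥ 114.5 → median here
  block 19 (Elwood, w=4) → cum 124
  block 26 (Fenton, w=50) → cum 174
  block 38 (Granby, w=25) → cum 199
  block 39 (Holt, w=30) → cum 229
Optimal location: block 9.

x = 9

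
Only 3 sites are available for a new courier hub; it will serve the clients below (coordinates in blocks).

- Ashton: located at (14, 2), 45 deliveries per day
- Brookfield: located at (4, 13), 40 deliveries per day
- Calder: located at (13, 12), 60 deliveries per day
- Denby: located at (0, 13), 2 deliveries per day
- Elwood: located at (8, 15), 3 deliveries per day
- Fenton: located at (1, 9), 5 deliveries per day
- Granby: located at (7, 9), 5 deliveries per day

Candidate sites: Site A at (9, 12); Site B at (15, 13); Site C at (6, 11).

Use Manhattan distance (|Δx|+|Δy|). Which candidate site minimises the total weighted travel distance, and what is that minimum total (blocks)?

Site A, total 1267 blocks

Total weighted distance at each candidate:
  Site A (9, 12): total = 1267
  Site B (15, 13): total = 1367
  Site C (6, 11): total = 1489
Minimum is at Site A with total 1267 blocks.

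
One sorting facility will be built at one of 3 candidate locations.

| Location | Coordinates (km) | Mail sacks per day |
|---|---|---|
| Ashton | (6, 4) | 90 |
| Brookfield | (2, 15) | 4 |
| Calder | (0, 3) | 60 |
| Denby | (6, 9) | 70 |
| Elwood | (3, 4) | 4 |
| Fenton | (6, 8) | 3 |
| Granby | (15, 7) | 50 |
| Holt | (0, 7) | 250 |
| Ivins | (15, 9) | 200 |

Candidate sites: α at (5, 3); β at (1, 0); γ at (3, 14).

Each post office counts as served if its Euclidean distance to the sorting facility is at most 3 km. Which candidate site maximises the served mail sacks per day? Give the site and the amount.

α, covering 94

Coverage radius r = 3 km; a point is covered iff (Δx)²+(Δy)² ≤ 3² = 9.
  α (5, 3): covers {Ashton, Elwood} → 94
  β (1, 0): covers {none} → 0
  γ (3, 14): covers {Brookfield} → 4
Maximum coverage at α: 94 mail sacks per day.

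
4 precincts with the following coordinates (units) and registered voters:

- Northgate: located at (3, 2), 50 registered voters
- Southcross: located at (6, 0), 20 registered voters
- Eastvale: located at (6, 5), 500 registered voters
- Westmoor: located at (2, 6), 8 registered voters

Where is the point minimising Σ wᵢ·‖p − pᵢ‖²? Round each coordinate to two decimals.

The minimiser of Σwᵢ‖p−pᵢ‖² is the weighted centroid p* = (Σwᵢpᵢ)/(Σwᵢ).
Σwᵢ = 578.
Σwᵢxᵢ = 50·3 + 20·6 + 500·6 + 8·2 = 3286.
Σwᵢyᵢ = 50·2 + 20·0 + 500·5 + 8·6 = 2648.
x* = 3286/578 = 5.69, y* = 2648/578 = 4.58.

(5.69, 4.58)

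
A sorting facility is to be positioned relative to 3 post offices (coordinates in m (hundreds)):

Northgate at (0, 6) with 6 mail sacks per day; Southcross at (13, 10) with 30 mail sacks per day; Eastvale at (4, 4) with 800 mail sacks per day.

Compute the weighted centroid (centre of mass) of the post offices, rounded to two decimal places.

(4.29, 4.23)

The minimiser of Σwᵢ‖p−pᵢ‖² is the weighted centroid p* = (Σwᵢpᵢ)/(Σwᵢ).
Σwᵢ = 836.
Σwᵢxᵢ = 6·0 + 30·13 + 800·4 = 3590.
Σwᵢyᵢ = 6·6 + 30·10 + 800·4 = 3536.
x* = 3590/836 = 4.29, y* = 3536/836 = 4.23.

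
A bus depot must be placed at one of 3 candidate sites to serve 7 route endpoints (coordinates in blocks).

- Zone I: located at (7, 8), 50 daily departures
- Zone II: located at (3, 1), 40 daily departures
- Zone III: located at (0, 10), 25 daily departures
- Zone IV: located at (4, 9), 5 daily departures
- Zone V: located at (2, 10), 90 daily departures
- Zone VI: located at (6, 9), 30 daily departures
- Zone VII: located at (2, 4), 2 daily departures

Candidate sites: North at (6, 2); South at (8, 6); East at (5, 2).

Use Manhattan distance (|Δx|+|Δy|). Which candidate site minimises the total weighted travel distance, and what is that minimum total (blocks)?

South, total 1951 blocks

Total weighted distance at each candidate:
  North (6, 2): total = 2207
  South (8, 6): total = 1951
  East (5, 2): total = 2125
Minimum is at South with total 1951 blocks.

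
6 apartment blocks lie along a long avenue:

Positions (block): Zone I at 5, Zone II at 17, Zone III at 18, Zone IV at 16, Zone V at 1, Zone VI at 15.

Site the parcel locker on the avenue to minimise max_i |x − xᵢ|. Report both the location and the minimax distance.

location 9.5, max distance 8.5

The 1-center on a line is the midpoint of the two extreme points: leftmost at 1, rightmost at 18.
Optimal location = (1 + 18)/2 = 9.5; maximum distance = (18 − 1)/2 = 8.5.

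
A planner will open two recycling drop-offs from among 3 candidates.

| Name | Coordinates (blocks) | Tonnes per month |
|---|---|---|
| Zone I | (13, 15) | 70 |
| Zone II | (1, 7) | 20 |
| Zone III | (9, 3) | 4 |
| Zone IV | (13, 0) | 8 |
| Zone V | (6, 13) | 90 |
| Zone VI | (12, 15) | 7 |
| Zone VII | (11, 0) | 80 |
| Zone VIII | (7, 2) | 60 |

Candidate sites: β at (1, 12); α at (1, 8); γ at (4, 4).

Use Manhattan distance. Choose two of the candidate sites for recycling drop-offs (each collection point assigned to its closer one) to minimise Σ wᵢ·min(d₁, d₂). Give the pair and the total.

{β, γ}, total 3096

Evaluate every pair (each demand assigned to the nearer of the two):
  {β, γ}: total = 3096
  {α, γ}: total = 3684
  {β, α}: total = 4080
Best pair: {β, γ} with total 3096.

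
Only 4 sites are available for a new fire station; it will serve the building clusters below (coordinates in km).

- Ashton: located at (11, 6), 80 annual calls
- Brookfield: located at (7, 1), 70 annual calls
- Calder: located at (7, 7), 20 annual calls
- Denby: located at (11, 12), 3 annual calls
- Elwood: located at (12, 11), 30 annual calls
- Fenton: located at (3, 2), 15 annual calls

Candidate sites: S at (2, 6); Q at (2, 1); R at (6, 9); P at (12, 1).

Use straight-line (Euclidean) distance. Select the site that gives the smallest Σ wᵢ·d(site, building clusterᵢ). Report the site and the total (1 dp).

P, total 1383.1 km

Total weighted distance at each candidate:
  S (2, 6): total = 1746.7
  Q (2, 1): total = 1818.0
  R (6, 9): total = 1397.0
  P (12, 1): total = 1383.1
Minimum is at P with total 1383.1 km.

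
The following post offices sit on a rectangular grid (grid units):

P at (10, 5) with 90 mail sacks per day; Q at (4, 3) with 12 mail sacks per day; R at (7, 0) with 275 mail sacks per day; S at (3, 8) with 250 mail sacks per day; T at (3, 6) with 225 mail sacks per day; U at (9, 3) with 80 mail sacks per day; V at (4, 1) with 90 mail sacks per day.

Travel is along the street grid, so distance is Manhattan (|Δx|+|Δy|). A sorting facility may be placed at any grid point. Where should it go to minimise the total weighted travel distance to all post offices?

(4, 5)

Manhattan distance separates: Σwᵢ(|x−xᵢ|+|y−yᵢ|) = Σwᵢ|x−xᵢ| + Σwᵢ|y−yᵢ|, so x and y are optimised independently as 1-D weighted medians.
Total weight W = 1022; half = 511.
x-coordinate, sorted with cumulative weight:
  x=3 (S, w=250) cum 250
  x=3 (T, w=225) cum 475
  x=4 (Q, w=12) cum 487
  x=4 (V, w=90) cum 577  ← median
  x=7 (R, w=275) cum 852
  x=9 (U, w=80) cum 932
  x=10 (P, w=90) cum 1022
⇒ x* = 4
y-coordinate, sorted with cumulative weight:
  y=0 (R, w=275) cum 275
  y=1 (V, w=90) cum 365
  y=3 (Q, w=12) cum 377
  y=3 (U, w=80) cum 457
  y=5 (P, w=90) cum 547  ← median
  y=6 (T, w=225) cum 772
  y=8 (S, w=250) cum 1022
⇒ y* = 5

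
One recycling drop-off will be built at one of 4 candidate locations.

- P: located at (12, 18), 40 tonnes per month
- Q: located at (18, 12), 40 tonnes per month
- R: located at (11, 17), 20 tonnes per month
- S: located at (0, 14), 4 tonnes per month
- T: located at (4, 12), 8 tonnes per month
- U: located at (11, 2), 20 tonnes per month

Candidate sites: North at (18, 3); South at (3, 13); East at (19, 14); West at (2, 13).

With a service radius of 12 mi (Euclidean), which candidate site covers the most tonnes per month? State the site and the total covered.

Coverage radius r = 12 mi; a point is covered iff (Δx)²+(Δy)² ≤ 12² = 144.
  North (18, 3): covers {Q, U} → 60
  South (3, 13): covers {P, R, S, T} → 72
  East (19, 14): covers {P, Q, R} → 100
  West (2, 13): covers {P, R, S, T} → 72
Maximum coverage at East: 100 tonnes per month.

East, covering 100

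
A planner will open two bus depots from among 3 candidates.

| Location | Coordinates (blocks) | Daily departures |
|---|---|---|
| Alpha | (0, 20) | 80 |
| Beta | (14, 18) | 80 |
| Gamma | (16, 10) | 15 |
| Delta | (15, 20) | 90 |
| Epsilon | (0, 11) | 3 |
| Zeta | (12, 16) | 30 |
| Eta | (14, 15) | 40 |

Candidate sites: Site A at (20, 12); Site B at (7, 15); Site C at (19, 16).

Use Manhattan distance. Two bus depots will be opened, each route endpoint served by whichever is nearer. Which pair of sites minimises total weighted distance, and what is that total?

{Site B, Site C}, total 2828

Evaluate every pair (each demand assigned to the nearer of the two):
  {Site B, Site C}: total = 2828
  {Site A, Site B}: total = 3513
  {Site A, Site C}: total = 3723
Best pair: {Site B, Site C} with total 2828.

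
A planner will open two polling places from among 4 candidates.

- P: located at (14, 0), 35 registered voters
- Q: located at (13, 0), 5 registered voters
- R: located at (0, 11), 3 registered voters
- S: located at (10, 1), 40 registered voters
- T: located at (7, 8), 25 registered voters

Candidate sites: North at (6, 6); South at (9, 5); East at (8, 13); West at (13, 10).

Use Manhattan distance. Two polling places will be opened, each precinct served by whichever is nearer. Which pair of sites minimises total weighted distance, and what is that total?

Evaluate every pair (each demand assigned to the nearer of the two):
  {North, South}: total = 703
  {South, East}: total = 750
  {South, West}: total = 762
  {North, West}: total = 903
  {North, East}: total = 1020
  {East, West}: total = 1095
Best pair: {North, South} with total 703.

{North, South}, total 703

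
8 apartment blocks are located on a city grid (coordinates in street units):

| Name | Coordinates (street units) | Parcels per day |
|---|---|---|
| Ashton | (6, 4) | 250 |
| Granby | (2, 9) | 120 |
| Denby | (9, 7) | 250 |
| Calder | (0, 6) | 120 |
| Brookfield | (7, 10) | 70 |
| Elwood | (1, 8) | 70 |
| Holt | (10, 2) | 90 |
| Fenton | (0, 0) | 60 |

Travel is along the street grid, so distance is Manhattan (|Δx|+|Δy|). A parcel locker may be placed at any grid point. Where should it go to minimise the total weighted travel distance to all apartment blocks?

Manhattan distance separates: Σwᵢ(|x−xᵢ|+|y−yᵢ|) = Σwᵢ|x−xᵢ| + Σwᵢ|y−yᵢ|, so x and y are optimised independently as 1-D weighted medians.
Total weight W = 1030; half = 515.
x-coordinate, sorted with cumulative weight:
  x=0 (Calder, w=120) cum 120
  x=0 (Fenton, w=60) cum 180
  x=1 (Elwood, w=70) cum 250
  x=2 (Granby, w=120) cum 370
  x=6 (Ashton, w=250) cum 620  ← median
  x=7 (Brookfield, w=70) cum 690
  x=9 (Denby, w=250) cum 940
  x=10 (Holt, w=90) cum 1030
⇒ x* = 6
y-coordinate, sorted with cumulative weight:
  y=0 (Fenton, w=60) cum 60
  y=2 (Holt, w=90) cum 150
  y=4 (Ashton, w=250) cum 400
  y=6 (Calder, w=120) cum 520  ← median
  y=7 (Denby, w=250) cum 770
  y=8 (Elwood, w=70) cum 840
  y=9 (Granby, w=120) cum 960
  y=10 (Brookfield, w=70) cum 1030
⇒ y* = 6

(6, 6)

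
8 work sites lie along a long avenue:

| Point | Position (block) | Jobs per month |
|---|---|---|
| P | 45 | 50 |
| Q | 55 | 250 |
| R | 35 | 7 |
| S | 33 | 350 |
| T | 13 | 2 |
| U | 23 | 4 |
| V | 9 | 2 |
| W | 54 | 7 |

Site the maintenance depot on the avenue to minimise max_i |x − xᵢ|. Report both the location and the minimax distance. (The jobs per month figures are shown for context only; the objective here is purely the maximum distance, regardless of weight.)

location 32, max distance 23

The 1-center on a line is the midpoint of the two extreme points: leftmost at 9, rightmost at 55.
Optimal location = (9 + 55)/2 = 32; maximum distance = (55 − 9)/2 = 23.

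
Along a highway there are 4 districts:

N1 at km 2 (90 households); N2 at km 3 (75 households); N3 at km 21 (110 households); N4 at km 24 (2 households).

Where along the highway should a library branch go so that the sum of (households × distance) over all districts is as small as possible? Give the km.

x = 3

For a sum of weighted absolute distances on a line, the optimum is the weighted median (not the mean). Total weight W = 277; half-weight = 138.5.
Sort by position and accumulate weight:
  km 2 (N1, w=90) → cum 90
  km 3 (N2, w=75) → cum 165  ≥ 138.5 → median here
  km 21 (N3, w=110) → cum 275
  km 24 (N4, w=2) → cum 277
Optimal location: km 3.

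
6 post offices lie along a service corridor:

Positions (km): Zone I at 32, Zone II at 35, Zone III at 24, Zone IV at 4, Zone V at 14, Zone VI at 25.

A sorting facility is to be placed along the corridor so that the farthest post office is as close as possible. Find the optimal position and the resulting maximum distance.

The 1-center on a line is the midpoint of the two extreme points: leftmost at 4, rightmost at 35.
Optimal location = (4 + 35)/2 = 19.5; maximum distance = (35 − 4)/2 = 15.5.

location 19.5, max distance 15.5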